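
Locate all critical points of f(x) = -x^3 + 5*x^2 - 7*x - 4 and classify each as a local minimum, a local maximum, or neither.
f'(x) = -3*x^2 + 10*x - 7

Solve f'(x) = 0:
  Factor: -3*x^2 + 10*x - 7 = -(x - 1)*(3*x - 7) = 0.
  ⇒ x = 1, 7/3

f''(x) = 10 - 6*x
Second-derivative test at each critical point:
  f''(1) = 4 > 0 → local minimum
  f''(7/3) = -4 < 0 → local maximum

Critical points: x = 1 (local minimum); x = 7/3 (local maximum)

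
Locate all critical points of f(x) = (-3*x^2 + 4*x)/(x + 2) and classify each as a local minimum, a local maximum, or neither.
f'(x) = (-3*x^2 - 12*x + 8)/(x^2 + 4*x + 4)

Solve f'(x) = 0:
  f'(x) = -(3*x^2 + 12*x - 8)/(x + 2)^2; the denominator is positive wherever f is defined, so f'(x) = 0 ⇔ -3*x^2 - 12*x + 8 = 0.
  3*x^2 + 12*x - 8 = 0 has no rational roots; quadratic formula: x = (-12 ± √240)/6.
  ⇒ x = -2*sqrt(15)/3 - 2 ≈ -4.5820, -2 + 2*sqrt(15)/3 ≈ 0.5820

f''(x) = -40/(x^3 + 6*x^2 + 12*x + 8)
Second-derivative test at each critical point:
  f''(-4.5820) = 2.3238 > 0 → local minimum
  f''(0.5820) = -2.3238 < 0 → local maximum

Critical points: x = -2*sqrt(15)/3 - 2 ≈ -4.5820 (local minimum); x = -2 + 2*sqrt(15)/3 ≈ 0.5820 (local maximum)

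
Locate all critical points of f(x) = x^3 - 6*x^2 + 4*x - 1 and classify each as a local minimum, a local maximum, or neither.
f'(x) = 3*x^2 - 12*x + 4

Solve f'(x) = 0:
  3*x^2 - 12*x + 4 = 0 has no rational roots; quadratic formula: x = (12 ± √96)/6.
  ⇒ x = 2 - 2*sqrt(6)/3 ≈ 0.3670, 2*sqrt(6)/3 + 2 ≈ 3.6330

f''(x) = 6*x - 12
Second-derivative test at each critical point:
  f''(0.3670) = -9.7980 < 0 → local maximum
  f''(3.6330) = 9.7980 > 0 → local minimum

Critical points: x = 2 - 2*sqrt(6)/3 ≈ 0.3670 (local maximum); x = 2*sqrt(6)/3 + 2 ≈ 3.6330 (local minimum)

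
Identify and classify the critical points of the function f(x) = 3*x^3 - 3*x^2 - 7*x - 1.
f'(x) = 9*x^2 - 6*x - 7

Solve f'(x) = 0:
  9*x^2 - 6*x - 7 = 0 has no rational roots; quadratic formula: x = (6 ± √288)/18.
  ⇒ x = 1/3 - 2*sqrt(2)/3 ≈ -0.6095, 1/3 + 2*sqrt(2)/3 ≈ 1.2761

f''(x) = 18*x - 6
Second-derivative test at each critical point:
  f''(-0.6095) = -16.9706 < 0 → local maximum
  f''(1.2761) = 16.9706 > 0 → local minimum

Critical points: x = 1/3 - 2*sqrt(2)/3 ≈ -0.6095 (local maximum); x = 1/3 + 2*sqrt(2)/3 ≈ 1.2761 (local minimum)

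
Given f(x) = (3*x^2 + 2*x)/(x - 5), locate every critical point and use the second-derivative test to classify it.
f'(x) = (3*x^2 - 30*x - 10)/(x^2 - 10*x + 25)

Solve f'(x) = 0:
  f'(x) = (3*x^2 - 30*x - 10)/(x - 5)^2; the denominator is positive wherever f is defined, so f'(x) = 0 ⇔ 3*x^2 - 30*x - 10 = 0.
  3*x^2 - 30*x - 10 = 0 has no rational roots; quadratic formula: x = (30 ± √1020)/6.
  ⇒ x = 5 - sqrt(255)/3 ≈ -0.3229, 5 + sqrt(255)/3 ≈ 10.3229

f''(x) = 170/(x^3 - 15*x^2 + 75*x - 125)
Second-derivative test at each critical point:
  f''(-0.3229) = -1.1272 < 0 → local maximum
  f''(10.3229) = 1.1272 > 0 → local minimum

Critical points: x = 5 - sqrt(255)/3 ≈ -0.3229 (local maximum); x = 5 + sqrt(255)/3 ≈ 10.3229 (local minimum)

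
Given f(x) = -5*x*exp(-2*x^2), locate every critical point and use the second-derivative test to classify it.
f'(x) = 5*(4*x^2 - 1)*exp(-2*x^2)

Solve f'(x) = 0:
  f'(x) = (20*x^2 - 5)·exp(-2*x^2) and exp(-2*x^2) > 0 for every x, so f'(x) = 0 ⇔ 20*x^2 - 5 = 0.
  Factor: 20*x^2 - 5 = 5*(2*x - 1)*(2*x + 1) = 0.
  ⇒ x = -1/2, 1/2

f''(x) = (-80*x^3 + 60*x)*exp(-2*x^2)
Second-derivative test at each critical point:
  f''(-1/2) = -12.1306 < 0 → local maximum
  f''(1/2) = 12.1306 > 0 → local minimum

Critical points: x = -1/2 (local maximum); x = 1/2 (local minimum)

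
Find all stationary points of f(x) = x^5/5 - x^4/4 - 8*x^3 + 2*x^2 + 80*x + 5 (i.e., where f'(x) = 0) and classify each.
f'(x) = x^4 - x^3 - 24*x^2 + 4*x + 80

Solve f'(x) = 0:
  Factor: x^4 - x^3 - 24*x^2 + 4*x + 80 = (x - 5)*(x - 2)*(x + 2)*(x + 4) = 0.
  ⇒ x = -4, -2, 2, 5

f''(x) = 4*x^3 - 3*x^2 - 48*x + 4
Second-derivative test at each critical point:
  f''(-4) = -108 < 0 → local maximum
  f''(-2) = 56 > 0 → local minimum
  f''(2) = -72 < 0 → local maximum
  f''(5) = 189 > 0 → local minimum

Critical points: x = -4 (local maximum); x = -2 (local minimum); x = 2 (local maximum); x = 5 (local minimum)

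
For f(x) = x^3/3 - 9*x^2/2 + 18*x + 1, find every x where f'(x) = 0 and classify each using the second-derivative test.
f'(x) = x^2 - 9*x + 18

Solve f'(x) = 0:
  Factor: x^2 - 9*x + 18 = (x - 6)*(x - 3) = 0.
  ⇒ x = 3, 6

f''(x) = 2*x - 9
Second-derivative test at each critical point:
  f''(3) = -3 < 0 → local maximum
  f''(6) = 3 > 0 → local minimum

Critical points: x = 3 (local maximum); x = 6 (local minimum)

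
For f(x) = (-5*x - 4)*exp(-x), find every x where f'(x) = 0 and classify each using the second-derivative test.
f'(x) = (5*x - 1)*exp(-x)

Solve f'(x) = 0:
  f'(x) = (5*x - 1)·exp(-x) and exp(-x) > 0 for every x, so f'(x) = 0 ⇔ 5*x - 1 = 0.
  5*x - 1 = 0.
  ⇒ x = 1/5

f''(x) = (6 - 5*x)*exp(-x)
Second-derivative test at each critical point:
  f''(1/5) = 4.0937 > 0 → local minimum

Critical points: x = 1/5 (local minimum)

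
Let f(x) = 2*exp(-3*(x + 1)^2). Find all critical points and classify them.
f'(x) = 12*(-x - 1)*exp(-3*(x + 1)^2)

Solve f'(x) = 0:
  f'(x) = (-12*x - 12)·exp(-3*(x + 1)^2) and exp(-3*(x + 1)^2) > 0 for every x, so f'(x) = 0 ⇔ -12*x - 12 = 0.
  Factor: -12*x - 12 = -12*(x + 1) = 0.
  ⇒ x = -1

f''(x) = 12*(6*(x + 1)^2 - 1)*exp(-3*(x + 1)^2)
Second-derivative test at each critical point:
  f''(-1) = -12 < 0 → local maximum

Critical points: x = -1 (local maximum)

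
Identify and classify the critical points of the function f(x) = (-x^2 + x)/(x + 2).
f'(x) = (-x^2 - 4*x + 2)/(x^2 + 4*x + 4)

Solve f'(x) = 0:
  f'(x) = -(x^2 + 4*x - 2)/(x + 2)^2; the denominator is positive wherever f is defined, so f'(x) = 0 ⇔ -x^2 - 4*x + 2 = 0.
  x^2 + 4*x - 2 = 0 has no rational roots; quadratic formula: x = (-4 ± √24)/2.
  ⇒ x = -sqrt(6) - 2 ≈ -4.4495, -2 + sqrt(6) ≈ 0.4495

f''(x) = -12/(x^3 + 6*x^2 + 12*x + 8)
Second-derivative test at each critical point:
  f''(-4.4495) = 0.8165 > 0 → local minimum
  f''(0.4495) = -0.8165 < 0 → local maximum

Critical points: x = -sqrt(6) - 2 ≈ -4.4495 (local minimum); x = -2 + sqrt(6) ≈ 0.4495 (local maximum)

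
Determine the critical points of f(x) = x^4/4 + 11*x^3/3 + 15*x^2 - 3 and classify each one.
f'(x) = x*(x^2 + 11*x + 30)

Solve f'(x) = 0:
  Factor: x^3 + 11*x^2 + 30*x = x*(x + 5)*(x + 6) = 0.
  ⇒ x = -6, -5, 0

f''(x) = 3*x^2 + 22*x + 30
Second-derivative test at each critical point:
  f''(-6) = 6 > 0 → local minimum
  f''(-5) = -5 < 0 → local maximum
  f''(0) = 30 > 0 → local minimum

Critical points: x = -6 (local minimum); x = -5 (local maximum); x = 0 (local minimum)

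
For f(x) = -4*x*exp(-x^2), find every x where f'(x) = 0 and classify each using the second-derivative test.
f'(x) = 4*(2*x^2 - 1)*exp(-x^2)

Solve f'(x) = 0:
  f'(x) = (8*x^2 - 4)·exp(-x^2) and exp(-x^2) > 0 for every x, so f'(x) = 0 ⇔ 8*x^2 - 4 = 0.
  Factor: 8*x^2 - 4 = 4*(2*x^2 - 1); 2*x^2 - 1 = 0 has no rational roots; quadratic formula: x = (0 ± √8)/4.
  ⇒ x = -sqrt(2)/2 ≈ -0.7071, sqrt(2)/2 ≈ 0.7071

f''(x) = (-16*x^3 + 24*x)*exp(-x^2)
Second-derivative test at each critical point:
  f''(-0.7071) = -6.8621 < 0 → local maximum
  f''(0.7071) = 6.8621 > 0 → local minimum

Critical points: x = -sqrt(2)/2 ≈ -0.7071 (local maximum); x = sqrt(2)/2 ≈ 0.7071 (local minimum)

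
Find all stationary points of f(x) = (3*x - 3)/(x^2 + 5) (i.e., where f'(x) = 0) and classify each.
f'(x) = 3*(x^2 - 2*x*(x - 1) + 5)/(x^2 + 5)^2

Solve f'(x) = 0:
  f'(x) = -3*(x^2 - 2*x - 5)/(x^2 + 5)^2; the denominator is positive wherever f is defined, so f'(x) = 0 ⇔ -3*x^2 + 6*x + 15 = 0.
  Factor: -3*x^2 + 6*x + 15 = -3*(x^2 - 2*x - 5); x^2 - 2*x - 5 = 0 has no rational roots; quadratic formula: x = (2 ± √24)/2.
  ⇒ x = 1 - sqrt(6) ≈ -1.4495, 1 + sqrt(6) ≈ 3.4495

f''(x) = 6*(4*x^2*(x - 1) + (1 - 3*x)*(x^2 + 5))/(x^2 + 5)^3
Second-derivative test at each critical point:
  f''(-1.4495) = 0.2915 > 0 → local minimum
  f''(3.4495) = -0.0515 < 0 → local maximum

Critical points: x = 1 - sqrt(6) ≈ -1.4495 (local minimum); x = 1 + sqrt(6) ≈ 3.4495 (local maximum)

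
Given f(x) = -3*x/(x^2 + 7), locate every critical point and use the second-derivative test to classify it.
f'(x) = 3*(x^2 - 7)/(x^2 + 7)^2

Solve f'(x) = 0:
  f'(x) = 3*(x^2 - 7)/(x^2 + 7)^2; the denominator is positive wherever f is defined, so f'(x) = 0 ⇔ 3*x^2 - 21 = 0.
  Factor: 3*x^2 - 21 = 3*(x^2 - 7); x^2 - 7 = 0 has no rational roots; quadratic formula: x = (0 ± √28)/2.
  ⇒ x = -sqrt(7) ≈ -2.6458, sqrt(7) ≈ 2.6458

f''(x) = 6*x*(21 - x^2)/(x^2 + 7)^3
Second-derivative test at each critical point:
  f''(-2.6458) = -0.0810 < 0 → local maximum
  f''(2.6458) = 0.0810 > 0 → local minimum

Critical points: x = -sqrt(7) ≈ -2.6458 (local maximum); x = sqrt(7) ≈ 2.6458 (local minimum)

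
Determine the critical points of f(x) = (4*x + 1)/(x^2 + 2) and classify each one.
f'(x) = 2*(-2*x^2 - x + 4)/(x^4 + 4*x^2 + 4)

Solve f'(x) = 0:
  f'(x) = -2*(2*x^2 + x - 4)/(x^2 + 2)^2; the denominator is positive wherever f is defined, so f'(x) = 0 ⇔ -4*x^2 - 2*x + 8 = 0.
  Factor: -4*x^2 - 2*x + 8 = -2*(2*x^2 + x - 4); 2*x^2 + x - 4 = 0 has no rational roots; quadratic formula: x = (-1 ± √33)/4.
  ⇒ x = -sqrt(33)/4 - 1/4 ≈ -1.6861, -1/4 + sqrt(33)/4 ≈ 1.1861

f''(x) = 2*(4*x^2*(4*x + 1) - (12*x + 1)*(x^2 + 2))/(x^2 + 2)^3
Second-derivative test at each critical point:
  f''(-1.6861) = 0.4898 > 0 → local minimum
  f''(1.1861) = -0.9898 < 0 → local maximum

Critical points: x = -sqrt(33)/4 - 1/4 ≈ -1.6861 (local minimum); x = -1/4 + sqrt(33)/4 ≈ 1.1861 (local maximum)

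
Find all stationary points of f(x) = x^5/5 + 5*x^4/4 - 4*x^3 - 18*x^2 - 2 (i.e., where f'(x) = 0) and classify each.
f'(x) = x*(x^3 + 5*x^2 - 12*x - 36)

Solve f'(x) = 0:
  Factor: x^4 + 5*x^3 - 12*x^2 - 36*x = x*(x - 3)*(x + 2)*(x + 6) = 0.
  ⇒ x = -6, -2, 0, 3

f''(x) = 4*x^3 + 15*x^2 - 24*x - 36
Second-derivative test at each critical point:
  f''(-6) = -216 < 0 → local maximum
  f''(-2) = 40 > 0 → local minimum
  f''(0) = -36 < 0 → local maximum
  f''(3) = 135 > 0 → local minimum

Critical points: x = -6 (local maximum); x = -2 (local minimum); x = 0 (local maximum); x = 3 (local minimum)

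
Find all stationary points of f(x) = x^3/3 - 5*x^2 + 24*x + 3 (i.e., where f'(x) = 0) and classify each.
f'(x) = x^2 - 10*x + 24

Solve f'(x) = 0:
  Factor: x^2 - 10*x + 24 = (x - 6)*(x - 4) = 0.
  ⇒ x = 4, 6

f''(x) = 2*x - 10
Second-derivative test at each critical point:
  f''(4) = -2 < 0 → local maximum
  f''(6) = 2 > 0 → local minimum

Critical points: x = 4 (local maximum); x = 6 (local minimum)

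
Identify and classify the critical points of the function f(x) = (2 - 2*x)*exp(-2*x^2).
f'(x) = 2*(4*x*(x - 1) - 1)*exp(-2*x^2)

Solve f'(x) = 0:
  f'(x) = (8*x^2 - 8*x - 2)·exp(-2*x^2) and exp(-2*x^2) > 0 for every x, so f'(x) = 0 ⇔ 8*x^2 - 8*x - 2 = 0.
  Factor: 8*x^2 - 8*x - 2 = 2*(4*x^2 - 4*x - 1); 4*x^2 - 4*x - 1 = 0 has no rational roots; quadratic formula: x = (4 ± √32)/8.
  ⇒ x = 1/2 - sqrt(2)/2 ≈ -0.2071, 1/2 + sqrt(2)/2 ≈ 1.2071

f''(x) = 8*(4*x^2*(1 - x) + 3*x - 1)*exp(-2*x^2)
Second-derivative test at each critical point:
  f''(-0.2071) = -10.3836 < 0 → local maximum
  f''(1.2071) = 0.6137 > 0 → local minimum

Critical points: x = 1/2 - sqrt(2)/2 ≈ -0.2071 (local maximum); x = 1/2 + sqrt(2)/2 ≈ 1.2071 (local minimum)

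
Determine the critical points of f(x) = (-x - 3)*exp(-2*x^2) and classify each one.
f'(x) = (4*x*(x + 3) - 1)*exp(-2*x^2)

Solve f'(x) = 0:
  f'(x) = (4*x^2 + 12*x - 1)·exp(-2*x^2) and exp(-2*x^2) > 0 for every x, so f'(x) = 0 ⇔ 4*x^2 + 12*x - 1 = 0.
  4*x^2 + 12*x - 1 = 0 has no rational roots; quadratic formula: x = (-12 ± √160)/8.
  ⇒ x = -sqrt(10)/2 - 3/2 ≈ -3.0811, -3/2 + sqrt(10)/2 ≈ 0.0811

f''(x) = 4*(-4*x^2*(x + 3) + 3*x + 3)*exp(-2*x^2)
Second-derivative test at each critical point:
  f''(-3.0811) = -7.181e-08 < 0 → local maximum
  f''(0.0811) = 12.4837 > 0 → local minimum

Critical points: x = -sqrt(10)/2 - 3/2 ≈ -3.0811 (local maximum); x = -3/2 + sqrt(10)/2 ≈ 0.0811 (local minimum)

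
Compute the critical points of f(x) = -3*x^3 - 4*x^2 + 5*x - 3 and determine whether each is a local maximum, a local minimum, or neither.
f'(x) = -9*x^2 - 8*x + 5

Solve f'(x) = 0:
  9*x^2 + 8*x - 5 = 0 has no rational roots; quadratic formula: x = (-8 ± √244)/18.
  ⇒ x = -sqrt(61)/9 - 4/9 ≈ -1.3122, -4/9 + sqrt(61)/9 ≈ 0.4234

f''(x) = -18*x - 8
Second-derivative test at each critical point:
  f''(-1.3122) = 15.6205 > 0 → local minimum
  f''(0.4234) = -15.6205 < 0 → local maximum

Critical points: x = -sqrt(61)/9 - 4/9 ≈ -1.3122 (local minimum); x = -4/9 + sqrt(61)/9 ≈ 0.4234 (local maximum)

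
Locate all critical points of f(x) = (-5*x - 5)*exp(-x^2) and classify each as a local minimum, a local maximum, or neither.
f'(x) = 5*(2*x*(x + 1) - 1)*exp(-x^2)

Solve f'(x) = 0:
  f'(x) = (10*x^2 + 10*x - 5)·exp(-x^2) and exp(-x^2) > 0 for every x, so f'(x) = 0 ⇔ 10*x^2 + 10*x - 5 = 0.
  Factor: 10*x^2 + 10*x - 5 = 5*(2*x^2 + 2*x - 1); 2*x^2 + 2*x - 1 = 0 has no rational roots; quadratic formula: x = (-2 ± √12)/4.
  ⇒ x = -sqrt(3)/2 - 1/2 ≈ -1.3660, -1/2 + sqrt(3)/2 ≈ 0.3660

f''(x) = 10*(-2*x^2*(x + 1) + 3*x + 1)*exp(-x^2)
Second-derivative test at each critical point:
  f''(-1.3660) = -2.6801 < 0 → local maximum
  f''(0.3660) = 15.1487 > 0 → local minimum

Critical points: x = -sqrt(3)/2 - 1/2 ≈ -1.3660 (local maximum); x = -1/2 + sqrt(3)/2 ≈ 0.3660 (local minimum)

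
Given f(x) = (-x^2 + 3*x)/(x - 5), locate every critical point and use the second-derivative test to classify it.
f'(x) = (-x^2 + 10*x - 15)/(x^2 - 10*x + 25)

Solve f'(x) = 0:
  f'(x) = -(x^2 - 10*x + 15)/(x - 5)^2; the denominator is positive wherever f is defined, so f'(x) = 0 ⇔ -x^2 + 10*x - 15 = 0.
  x^2 - 10*x + 15 = 0 has no rational roots; quadratic formula: x = (10 ± √40)/2.
  ⇒ x = 5 - sqrt(10) ≈ 1.8377, sqrt(10) + 5 ≈ 8.1623

f''(x) = -20/(x^3 - 15*x^2 + 75*x - 125)
Second-derivative test at each critical point:
  f''(1.8377) = 0.6325 > 0 → local minimum
  f''(8.1623) = -0.6325 < 0 → local maximum

Critical points: x = 5 - sqrt(10) ≈ 1.8377 (local minimum); x = sqrt(10) + 5 ≈ 8.1623 (local maximum)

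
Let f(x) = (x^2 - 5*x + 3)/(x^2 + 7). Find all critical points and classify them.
f'(x) = (5*x^2 + 8*x - 35)/(x^4 + 14*x^2 + 49)

Solve f'(x) = 0:
  f'(x) = (5*x^2 + 8*x - 35)/(x^2 + 7)^2; the denominator is positive wherever f is defined, so f'(x) = 0 ⇔ 5*x^2 + 8*x - 35 = 0.
  5*x^2 + 8*x - 35 = 0 has no rational roots; quadratic formula: x = (-8 ± √764)/10.
  ⇒ x = -sqrt(191)/5 - 4/5 ≈ -3.5641, -4/5 + sqrt(191)/5 ≈ 1.9641

f''(x) = 2*(-5*x^3 - 12*x^2 + 105*x + 28)/(x^6 + 21*x^4 + 147*x^2 + 343)
Second-derivative test at each critical point:
  f''(-3.5641) = -0.0712 < 0 → local maximum
  f''(1.9641) = 0.2345 > 0 → local minimum

Critical points: x = -sqrt(191)/5 - 4/5 ≈ -3.5641 (local maximum); x = -4/5 + sqrt(191)/5 ≈ 1.9641 (local minimum)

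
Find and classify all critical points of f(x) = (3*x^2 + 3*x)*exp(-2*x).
f'(x) = 3*(1 - 2*x^2)*exp(-2*x)

Solve f'(x) = 0:
  f'(x) = (3 - 6*x^2)·exp(-2*x) and exp(-2*x) > 0 for every x, so f'(x) = 0 ⇔ 3 - 6*x^2 = 0.
  Factor: 3 - 6*x^2 = -3*(2*x^2 - 1); 2*x^2 - 1 = 0 has no rational roots; quadratic formula: x = (0 ± √8)/4.
  ⇒ x = -sqrt(2)/2 ≈ -0.7071, sqrt(2)/2 ≈ 0.7071

f''(x) = 6*(2*x^2 - 2*x - 1)*exp(-2*x)
Second-derivative test at each critical point:
  f''(-0.7071) = 34.9021 > 0 → local minimum
  f''(0.7071) = -2.0629 < 0 → local maximum

Critical points: x = -sqrt(2)/2 ≈ -0.7071 (local minimum); x = sqrt(2)/2 ≈ 0.7071 (local maximum)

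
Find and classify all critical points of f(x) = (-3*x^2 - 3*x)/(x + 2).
f'(x) = 3*(-x^2 - 4*x - 2)/(x^2 + 4*x + 4)

Solve f'(x) = 0:
  f'(x) = -3*(x^2 + 4*x + 2)/(x + 2)^2; the denominator is positive wherever f is defined, so f'(x) = 0 ⇔ -3*x^2 - 12*x - 6 = 0.
  Factor: -3*x^2 - 12*x - 6 = -3*(x^2 + 4*x + 2); x^2 + 4*x + 2 = 0 has no rational roots; quadratic formula: x = (-4 ± √8)/2.
  ⇒ x = -2 - sqrt(2) ≈ -3.4142, -2 + sqrt(2) ≈ -0.5858

f''(x) = -12/(x^3 + 6*x^2 + 12*x + 8)
Second-derivative test at each critical point:
  f''(-3.4142) = 4.2426 > 0 → local minimum
  f''(-0.5858) = -4.2426 < 0 → local maximum

Critical points: x = -2 - sqrt(2) ≈ -3.4142 (local minimum); x = -2 + sqrt(2) ≈ -0.5858 (local maximum)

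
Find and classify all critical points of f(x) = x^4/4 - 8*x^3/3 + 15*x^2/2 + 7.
f'(x) = x*(x^2 - 8*x + 15)

Solve f'(x) = 0:
  Factor: x^3 - 8*x^2 + 15*x = x*(x - 5)*(x - 3) = 0.
  ⇒ x = 0, 3, 5

f''(x) = 3*x^2 - 16*x + 15
Second-derivative test at each critical point:
  f''(0) = 15 > 0 → local minimum
  f''(3) = -6 < 0 → local maximum
  f''(5) = 10 > 0 → local minimum

Critical points: x = 0 (local minimum); x = 3 (local maximum); x = 5 (local minimum)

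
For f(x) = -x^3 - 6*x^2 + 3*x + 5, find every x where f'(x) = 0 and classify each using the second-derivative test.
f'(x) = -3*x^2 - 12*x + 3

Solve f'(x) = 0:
  Factor: -3*x^2 - 12*x + 3 = -3*(x^2 + 4*x - 1); x^2 + 4*x - 1 = 0 has no rational roots; quadratic formula: x = (-4 ± √20)/2.
  ⇒ x = -sqrt(5) - 2 ≈ -4.2361, -2 + sqrt(5) ≈ 0.2361

f''(x) = -6*x - 12
Second-derivative test at each critical point:
  f''(-4.2361) = 13.4164 > 0 → local minimum
  f''(0.2361) = -13.4164 < 0 → local maximum

Critical points: x = -sqrt(5) - 2 ≈ -4.2361 (local minimum); x = -2 + sqrt(5) ≈ 0.2361 (local maximum)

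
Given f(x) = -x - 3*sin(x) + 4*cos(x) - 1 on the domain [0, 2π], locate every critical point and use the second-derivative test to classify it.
f'(x) = -4*sin(x) - 3*cos(x) - 1

Solve f'(x) = 0 on [0, 2π]:
  f'(x) = 0 ⇔ -4*sin(x) - 3*cos(x) = 1. Write the left side as R·cos(x + φ) with R = √((-3)² + 4²) = 5, cos φ = -3/5, sin φ = 4/5; then cos(x + φ) = 1/5. Solve for x and keep the solutions lying in [0, 2π].
  ⇒ x = atan((-4 + 6*sqrt(6))/(-8*sqrt(6) - 3)) + pi ≈ 2.6994, atan((-6*sqrt(6) - 4)/(-3 + 8*sqrt(6))) + 2*pi ≈ 5.4383

f''(x) = 3*sin(x) - 4*cos(x)
Second-derivative test at each critical point:
  f''(2.6994) = 4.8990 > 0 → local minimum
  f''(5.4383) = -4.8990 < 0 → local maximum

Critical points: x = atan((-4 + 6*sqrt(6))/(-8*sqrt(6) - 3)) + pi ≈ 2.6994 (local minimum); x = atan((-6*sqrt(6) - 4)/(-3 + 8*sqrt(6))) + 2*pi ≈ 5.4383 (local maximum)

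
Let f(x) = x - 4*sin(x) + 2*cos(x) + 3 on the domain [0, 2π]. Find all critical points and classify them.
f'(x) = -2*sin(x) - 4*cos(x) + 1

Solve f'(x) = 0 on [0, 2π]:
  f'(x) = 0 ⇔ -2*sin(x) - 4*cos(x) = -1. Write the left side as R·cos(x + φ) with R = √((-4)² + 2²) = 2*sqrt(5), cos φ = -2*sqrt(5)/5, sin φ = sqrt(5)/5; then cos(x + φ) = -sqrt(5)/10. Solve for x and keep the solutions lying in [0, 2π].
  ⇒ x = atan((1 + 2*sqrt(19))/(2 - sqrt(19))) + pi ≈ 1.8089, atan((1 - 2*sqrt(19))/(2 + sqrt(19))) + 2*pi ≈ 5.4015

f''(x) = 4*sin(x) - 2*cos(x)
Second-derivative test at each critical point:
  f''(1.8089) = 4.3589 > 0 → local minimum
  f''(5.4015) = -4.3589 < 0 → local maximum

Critical points: x = atan((1 + 2*sqrt(19))/(2 - sqrt(19))) + pi ≈ 1.8089 (local minimum); x = atan((1 - 2*sqrt(19))/(2 + sqrt(19))) + 2*pi ≈ 5.4015 (local maximum)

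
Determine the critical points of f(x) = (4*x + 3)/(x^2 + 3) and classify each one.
f'(x) = 2*(-2*x^2 - 3*x + 6)/(x^4 + 6*x^2 + 9)

Solve f'(x) = 0:
  f'(x) = -2*(2*x^2 + 3*x - 6)/(x^2 + 3)^2; the denominator is positive wherever f is defined, so f'(x) = 0 ⇔ -4*x^2 - 6*x + 12 = 0.
  Factor: -4*x^2 - 6*x + 12 = -2*(2*x^2 + 3*x - 6); 2*x^2 + 3*x - 6 = 0 has no rational roots; quadratic formula: x = (-3 ± √57)/4.
  ⇒ x = -sqrt(57)/4 - 3/4 ≈ -2.6375, -3/4 + sqrt(57)/4 ≈ 1.1375

f''(x) = 2*(4*x^2*(4*x + 3) - 3*(4*x + 1)*(x^2 + 3))/(x^2 + 3)^3
Second-derivative test at each critical point:
  f''(-2.6375) = 0.1523 > 0 → local minimum
  f''(1.1375) = -0.8190 < 0 → local maximum

Critical points: x = -sqrt(57)/4 - 3/4 ≈ -2.6375 (local minimum); x = -3/4 + sqrt(57)/4 ≈ 1.1375 (local maximum)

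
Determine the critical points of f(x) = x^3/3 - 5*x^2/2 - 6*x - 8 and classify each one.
f'(x) = x^2 - 5*x - 6

Solve f'(x) = 0:
  Factor: x^2 - 5*x - 6 = (x - 6)*(x + 1) = 0.
  ⇒ x = -1, 6

f''(x) = 2*x - 5
Second-derivative test at each critical point:
  f''(-1) = -7 < 0 → local maximum
  f''(6) = 7 > 0 → local minimum

Critical points: x = -1 (local maximum); x = 6 (local minimum)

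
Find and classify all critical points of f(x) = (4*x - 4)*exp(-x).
f'(x) = 4*(2 - x)*exp(-x)

Solve f'(x) = 0:
  f'(x) = (8 - 4*x)·exp(-x) and exp(-x) > 0 for every x, so f'(x) = 0 ⇔ 8 - 4*x = 0.
  Factor: 8 - 4*x = -4*(x - 2) = 0.
  ⇒ x = 2

f''(x) = 4*(x - 3)*exp(-x)
Second-derivative test at each critical point:
  f''(2) = -0.5413 < 0 → local maximum

Critical points: x = 2 (local maximum)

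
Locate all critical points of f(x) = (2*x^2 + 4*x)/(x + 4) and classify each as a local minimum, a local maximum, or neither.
f'(x) = 2*(x^2 + 8*x + 8)/(x^2 + 8*x + 16)

Solve f'(x) = 0:
  f'(x) = 2*(x^2 + 8*x + 8)/(x + 4)^2; the denominator is positive wherever f is defined, so f'(x) = 0 ⇔ 2*x^2 + 16*x + 16 = 0.
  Factor: 2*x^2 + 16*x + 16 = 2*(x^2 + 8*x + 8); x^2 + 8*x + 8 = 0 has no rational roots; quadratic formula: x = (-8 ± √32)/2.
  ⇒ x = -4 - 2*sqrt(2) ≈ -6.8284, -4 + 2*sqrt(2) ≈ -1.1716

f''(x) = 32/(x^3 + 12*x^2 + 48*x + 64)
Second-derivative test at each critical point:
  f''(-6.8284) = -1.4142 < 0 → local maximum
  f''(-1.1716) = 1.4142 > 0 → local minimum

Critical points: x = -4 - 2*sqrt(2) ≈ -6.8284 (local maximum); x = -4 + 2*sqrt(2) ≈ -1.1716 (local minimum)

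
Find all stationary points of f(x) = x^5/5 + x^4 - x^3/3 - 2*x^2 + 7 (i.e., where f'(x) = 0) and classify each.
f'(x) = x*(x^3 + 4*x^2 - x - 4)

Solve f'(x) = 0:
  Factor: x^4 + 4*x^3 - x^2 - 4*x = x*(x - 1)*(x + 1)*(x + 4) = 0.
  ⇒ x = -4, -1, 0, 1

f''(x) = 4*x^3 + 12*x^2 - 2*x - 4
Second-derivative test at each critical point:
  f''(-4) = -60 < 0 → local maximum
  f''(-1) = 6 > 0 → local minimum
  f''(0) = -4 < 0 → local maximum
  f''(1) = 10 > 0 → local minimum

Critical points: x = -4 (local maximum); x = -1 (local minimum); x = 0 (local maximum); x = 1 (local minimum)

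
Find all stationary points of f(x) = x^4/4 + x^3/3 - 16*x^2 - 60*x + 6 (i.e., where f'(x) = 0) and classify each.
f'(x) = x^3 + x^2 - 32*x - 60

Solve f'(x) = 0:
  Factor: x^3 + x^2 - 32*x - 60 = (x - 6)*(x + 2)*(x + 5) = 0.
  ⇒ x = -5, -2, 6

f''(x) = 3*x^2 + 2*x - 32
Second-derivative test at each critical point:
  f''(-5) = 33 > 0 → local minimum
  f''(-2) = -24 < 0 → local maximum
  f''(6) = 88 > 0 → local minimum

Critical points: x = -5 (local minimum); x = -2 (local maximum); x = 6 (local minimum)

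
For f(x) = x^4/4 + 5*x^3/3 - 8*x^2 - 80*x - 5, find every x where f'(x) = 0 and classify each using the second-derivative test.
f'(x) = x^3 + 5*x^2 - 16*x - 80

Solve f'(x) = 0:
  Factor: x^3 + 5*x^2 - 16*x - 80 = (x - 4)*(x + 4)*(x + 5) = 0.
  ⇒ x = -5, -4, 4

f''(x) = 3*x^2 + 10*x - 16
Second-derivative test at each critical point:
  f''(-5) = 9 > 0 → local minimum
  f''(-4) = -8 < 0 → local maximum
  f''(4) = 72 > 0 → local minimum

Critical points: x = -5 (local minimum); x = -4 (local maximum); x = 4 (local minimum)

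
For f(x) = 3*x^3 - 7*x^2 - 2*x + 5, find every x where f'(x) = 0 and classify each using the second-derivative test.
f'(x) = 9*x^2 - 14*x - 2

Solve f'(x) = 0:
  9*x^2 - 14*x - 2 = 0 has no rational roots; quadratic formula: x = (14 ± √268)/18.
  ⇒ x = 7/9 - sqrt(67)/9 ≈ -0.1317, 7/9 + sqrt(67)/9 ≈ 1.6873

f''(x) = 18*x - 14
Second-derivative test at each critical point:
  f''(-0.1317) = -16.3707 < 0 → local maximum
  f''(1.6873) = 16.3707 > 0 → local minimum

Critical points: x = 7/9 - sqrt(67)/9 ≈ -0.1317 (local maximum); x = 7/9 + sqrt(67)/9 ≈ 1.6873 (local minimum)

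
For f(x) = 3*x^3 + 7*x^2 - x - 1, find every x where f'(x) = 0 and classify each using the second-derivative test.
f'(x) = 9*x^2 + 14*x - 1

Solve f'(x) = 0:
  9*x^2 + 14*x - 1 = 0 has no rational roots; quadratic formula: x = (-14 ± √232)/18.
  ⇒ x = -sqrt(58)/9 - 7/9 ≈ -1.6240, -7/9 + sqrt(58)/9 ≈ 0.0684

f''(x) = 18*x + 14
Second-derivative test at each critical point:
  f''(-1.6240) = -15.2315 < 0 → local maximum
  f''(0.0684) = 15.2315 > 0 → local minimum

Critical points: x = -sqrt(58)/9 - 7/9 ≈ -1.6240 (local maximum); x = -7/9 + sqrt(58)/9 ≈ 0.0684 (local minimum)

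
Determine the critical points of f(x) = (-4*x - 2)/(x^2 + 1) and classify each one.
f'(x) = 4*(x^2 + x - 1)/(x^4 + 2*x^2 + 1)

Solve f'(x) = 0:
  f'(x) = 4*(x^2 + x - 1)/(x^2 + 1)^2; the denominator is positive wherever f is defined, so f'(x) = 0 ⇔ 4*x^2 + 4*x - 4 = 0.
  Factor: 4*x^2 + 4*x - 4 = 4*(x^2 + x - 1); x^2 + x - 1 = 0 has no rational roots; quadratic formula: x = (-1 ± √5)/2.
  ⇒ x = -sqrt(5)/2 - 1/2 ≈ -1.6180, -1/2 + sqrt(5)/2 ≈ 0.6180

f''(x) = 4*(-4*x^2*(2*x + 1) + (6*x + 1)*(x^2 + 1))/(x^2 + 1)^3
Second-derivative test at each critical point:
  f''(-1.6180) = -0.6833 < 0 → local maximum
  f''(0.6180) = 4.6833 > 0 → local minimum

Critical points: x = -sqrt(5)/2 - 1/2 ≈ -1.6180 (local maximum); x = -1/2 + sqrt(5)/2 ≈ 0.6180 (local minimum)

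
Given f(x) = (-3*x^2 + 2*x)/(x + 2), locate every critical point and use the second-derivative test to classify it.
f'(x) = (-3*x^2 - 12*x + 4)/(x^2 + 4*x + 4)

Solve f'(x) = 0:
  f'(x) = -(3*x^2 + 12*x - 4)/(x + 2)^2; the denominator is positive wherever f is defined, so f'(x) = 0 ⇔ -3*x^2 - 12*x + 4 = 0.
  3*x^2 + 12*x - 4 = 0 has no rational roots; quadratic formula: x = (-12 ± √192)/6.
  ⇒ x = -4*sqrt(3)/3 - 2 ≈ -4.3094, -2 + 4*sqrt(3)/3 ≈ 0.3094

f''(x) = -32/(x^3 + 6*x^2 + 12*x + 8)
Second-derivative test at each critical point:
  f''(-4.3094) = 2.5981 > 0 → local minimum
  f''(0.3094) = -2.5981 < 0 → local maximum

Critical points: x = -4*sqrt(3)/3 - 2 ≈ -4.3094 (local minimum); x = -2 + 4*sqrt(3)/3 ≈ 0.3094 (local maximum)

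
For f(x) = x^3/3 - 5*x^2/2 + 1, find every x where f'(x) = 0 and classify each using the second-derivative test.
f'(x) = x*(x - 5)

Solve f'(x) = 0:
  Factor: x^2 - 5*x = x*(x - 5) = 0.
  ⇒ x = 0, 5

f''(x) = 2*x - 5
Second-derivative test at each critical point:
  f''(0) = -5 < 0 → local maximum
  f''(5) = 5 > 0 → local minimum

Critical points: x = 0 (local maximum); x = 5 (local minimum)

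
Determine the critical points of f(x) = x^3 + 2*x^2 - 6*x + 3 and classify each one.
f'(x) = 3*x^2 + 4*x - 6

Solve f'(x) = 0:
  3*x^2 + 4*x - 6 = 0 has no rational roots; quadratic formula: x = (-4 ± √88)/6.
  ⇒ x = -sqrt(22)/3 - 2/3 ≈ -2.2301, -2/3 + sqrt(22)/3 ≈ 0.8968

f''(x) = 6*x + 4
Second-derivative test at each critical point:
  f''(-2.2301) = -9.3808 < 0 → local maximum
  f''(0.8968) = 9.3808 > 0 → local minimum

Critical points: x = -sqrt(22)/3 - 2/3 ≈ -2.2301 (local maximum); x = -2/3 + sqrt(22)/3 ≈ 0.8968 (local minimum)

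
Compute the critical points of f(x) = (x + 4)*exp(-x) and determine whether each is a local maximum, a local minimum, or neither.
f'(x) = (-x - 3)*exp(-x)

Solve f'(x) = 0:
  f'(x) = (-x - 3)·exp(-x) and exp(-x) > 0 for every x, so f'(x) = 0 ⇔ -x - 3 = 0.
  -x - 3 = 0.
  ⇒ x = -3

f''(x) = (x + 2)*exp(-x)
Second-derivative test at each critical point:
  f''(-3) = -20.0855 < 0 → local maximum

Critical points: x = -3 (local maximum)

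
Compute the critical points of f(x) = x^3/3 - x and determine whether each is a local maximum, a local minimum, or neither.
f'(x) = x^2 - 1

Solve f'(x) = 0:
  Factor: x^2 - 1 = (x - 1)*(x + 1) = 0.
  ⇒ x = -1, 1

f''(x) = 2*x
Second-derivative test at each critical point:
  f''(-1) = -2 < 0 → local maximum
  f''(1) = 2 > 0 → local minimum

Critical points: x = -1 (local maximum); x = 1 (local minimum)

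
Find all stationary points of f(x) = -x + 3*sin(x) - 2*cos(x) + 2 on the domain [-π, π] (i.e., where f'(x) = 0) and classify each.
f'(x) = 2*sin(x) + 3*cos(x) - 1

Solve f'(x) = 0 on [-π, π]:
  f'(x) = 0 ⇔ 2*sin(x) + 3*cos(x) = 1. Write the left side as R·cos(x + φ) with R = √(3² + (-2)²) = sqrt(13), cos φ = 3*sqrt(13)/13, sin φ = -2*sqrt(13)/13; then cos(x + φ) = sqrt(13)/13. Solve for x and keep the solutions lying in [-π, π].
  ⇒ x = atan((2 - 6*sqrt(3))/(3 + 4*sqrt(3))) ≈ -0.7018, atan((2 + 6*sqrt(3))/(3 - 4*sqrt(3))) + pi ≈ 1.8778

f''(x) = -3*sin(x) + 2*cos(x)
Second-derivative test at each critical point:
  f''(-0.7018) = 3.4641 > 0 → local minimum
  f''(1.8778) = -3.4641 < 0 → local maximum

Critical points: x = atan((2 - 6*sqrt(3))/(3 + 4*sqrt(3))) ≈ -0.7018 (local minimum); x = atan((2 + 6*sqrt(3))/(3 - 4*sqrt(3))) + pi ≈ 1.8778 (local maximum)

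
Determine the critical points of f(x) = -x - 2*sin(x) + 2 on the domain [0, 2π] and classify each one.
f'(x) = -2*cos(x) - 1

Solve f'(x) = 0 on [0, 2π]:
  f'(x) = 0 ⇔ cos(x) = -1/2, i.e. x = ±arccos(-1/2) + 2nπ; keep the solutions lying in [0, 2π].
  ⇒ x = 2*pi/3 ≈ 2.0944, 4*pi/3 ≈ 4.1888

f''(x) = 2*sin(x)
Second-derivative test at each critical point:
  f''(2.0944) = 1.7321 > 0 → local minimum
  f''(4.1888) = -1.7321 < 0 → local maximum

Critical points: x = 2*pi/3 ≈ 2.0944 (local minimum); x = 4*pi/3 ≈ 4.1888 (local maximum)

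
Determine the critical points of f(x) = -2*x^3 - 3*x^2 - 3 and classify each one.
f'(x) = 6*x*(-x - 1)

Solve f'(x) = 0:
  Factor: -6*x^2 - 6*x = -6*x*(x + 1) = 0.
  ⇒ x = -1, 0

f''(x) = -12*x - 6
Second-derivative test at each critical point:
  f''(-1) = 6 > 0 → local minimum
  f''(0) = -6 < 0 → local maximum

Critical points: x = -1 (local minimum); x = 0 (local maximum)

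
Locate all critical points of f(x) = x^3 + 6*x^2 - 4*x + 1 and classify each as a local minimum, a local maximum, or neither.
f'(x) = 3*x^2 + 12*x - 4

Solve f'(x) = 0:
  3*x^2 + 12*x - 4 = 0 has no rational roots; quadratic formula: x = (-12 ± √192)/6.
  ⇒ x = -4*sqrt(3)/3 - 2 ≈ -4.3094, -2 + 4*sqrt(3)/3 ≈ 0.3094

f''(x) = 6*x + 12
Second-derivative test at each critical point:
  f''(-4.3094) = -13.8564 < 0 → local maximum
  f''(0.3094) = 13.8564 > 0 → local minimum

Critical points: x = -4*sqrt(3)/3 - 2 ≈ -4.3094 (local maximum); x = -2 + 4*sqrt(3)/3 ≈ 0.3094 (local minimum)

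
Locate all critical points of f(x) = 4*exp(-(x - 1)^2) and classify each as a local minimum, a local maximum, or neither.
f'(x) = 8*(1 - x)*exp(-(x - 1)^2)

Solve f'(x) = 0:
  f'(x) = (8 - 8*x)·exp(-(x - 1)^2) and exp(-(x - 1)^2) > 0 for every x, so f'(x) = 0 ⇔ 8 - 8*x = 0.
  Factor: 8 - 8*x = -8*(x - 1) = 0.
  ⇒ x = 1

f''(x) = 8*(2*(x - 1)^2 - 1)*exp(-(x - 1)^2)
Second-derivative test at each critical point:
  f''(1) = -8 < 0 → local maximum

Critical points: x = 1 (local maximum)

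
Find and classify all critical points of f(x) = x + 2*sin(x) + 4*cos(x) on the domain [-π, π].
f'(x) = -4*sin(x) + 2*cos(x) + 1

Solve f'(x) = 0 on [-π, π]:
  f'(x) = 0 ⇔ -4*sin(x) + 2*cos(x) = -1. Write the left side as R·cos(x + φ) with R = √(2² + 4²) = 2*sqrt(5), cos φ = sqrt(5)/5, sin φ = 2*sqrt(5)/5; then cos(x + φ) = -sqrt(5)/10. Solve for x and keep the solutions lying in [-π, π].
  ⇒ x = -pi + atan((2 - sqrt(19))/(-2*sqrt(19) - 1)) ≈ -2.9035, atan((2 + sqrt(19))/(-1 + 2*sqrt(19))) ≈ 0.6892

f''(x) = -2*sin(x) - 4*cos(x)
Second-derivative test at each critical point:
  f''(-2.9035) = 4.3589 > 0 → local minimum
  f''(0.6892) = -4.3589 < 0 → local maximum

Critical points: x = -pi + atan((2 - sqrt(19))/(-2*sqrt(19) - 1)) ≈ -2.9035 (local minimum); x = atan((2 + sqrt(19))/(-1 + 2*sqrt(19))) ≈ 0.6892 (local maximum)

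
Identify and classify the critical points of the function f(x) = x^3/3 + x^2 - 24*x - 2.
f'(x) = x^2 + 2*x - 24

Solve f'(x) = 0:
  Factor: x^2 + 2*x - 24 = (x - 4)*(x + 6) = 0.
  ⇒ x = -6, 4

f''(x) = 2*x + 2
Second-derivative test at each critical point:
  f''(-6) = -10 < 0 → local maximum
  f''(4) = 10 > 0 → local minimum

Critical points: x = -6 (local maximum); x = 4 (local minimum)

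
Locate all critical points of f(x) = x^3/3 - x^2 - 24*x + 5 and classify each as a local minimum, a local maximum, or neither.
f'(x) = x^2 - 2*x - 24

Solve f'(x) = 0:
  Factor: x^2 - 2*x - 24 = (x - 6)*(x + 4) = 0.
  ⇒ x = -4, 6

f''(x) = 2*x - 2
Second-derivative test at each critical point:
  f''(-4) = -10 < 0 → local maximum
  f''(6) = 10 > 0 → local minimum

Critical points: x = -4 (local maximum); x = 6 (local minimum)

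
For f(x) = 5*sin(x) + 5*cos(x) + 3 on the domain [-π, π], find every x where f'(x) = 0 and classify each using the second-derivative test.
f'(x) = 5*sqrt(2)*cos(x + pi/4)

Solve f'(x) = 0 on [-π, π]:
  f'(x) = 0 ⇔ 5*cos(x) = 5*sin(x) ⇔ tan(x) = 1, i.e. x = arctan(1) + nπ; keep the solutions lying in [-π, π].
  ⇒ x = -3*pi/4 ≈ -2.3562, pi/4 ≈ 0.7854

f''(x) = -5*sqrt(2)*sin(x + pi/4)
Second-derivative test at each critical point:
  f''(-2.3562) = 7.0711 > 0 → local minimum
  f''(0.7854) = -7.0711 < 0 → local maximum

Critical points: x = -3*pi/4 ≈ -2.3562 (local minimum); x = pi/4 ≈ 0.7854 (local maximum)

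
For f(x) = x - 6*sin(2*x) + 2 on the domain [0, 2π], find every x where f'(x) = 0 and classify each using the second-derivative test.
f'(x) = 1 - 12*cos(2*x)

Solve f'(x) = 0 on [0, 2π]:
  f'(x) = 0 ⇔ cos(2*x) = 1/12, i.e. 2*x = ±arccos(1/12) + 2nπ; keep the solutions lying in [0, 2π].
  ⇒ x = acos(1/12)/2 ≈ 0.7437, pi - acos(1/12)/2 ≈ 2.3979, acos(1/12)/2 + pi ≈ 3.8853, -acos(1/12)/2 + 2*pi ≈ 5.5395

f''(x) = 24*sin(2*x)
Second-derivative test at each critical point:
  f''(0.7437) = 23.9165 > 0 → local minimum
  f''(2.3979) = -23.9165 < 0 → local maximum
  f''(3.8853) = 23.9165 > 0 → local minimum
  f''(5.5395) = -23.9165 < 0 → local maximum

Critical points: x = acos(1/12)/2 ≈ 0.7437 (local minimum); x = pi - acos(1/12)/2 ≈ 2.3979 (local maximum); x = acos(1/12)/2 + pi ≈ 3.8853 (local minimum); x = -acos(1/12)/2 + 2*pi ≈ 5.5395 (local maximum)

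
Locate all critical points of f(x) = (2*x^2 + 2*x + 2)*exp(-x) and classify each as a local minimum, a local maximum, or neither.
f'(x) = 2*x*(1 - x)*exp(-x)

Solve f'(x) = 0:
  f'(x) = (-2*x^2 + 2*x)·exp(-x) and exp(-x) > 0 for every x, so f'(x) = 0 ⇔ -2*x^2 + 2*x = 0.
  Factor: -2*x^2 + 2*x = -2*x*(x - 1) = 0.
  ⇒ x = 0, 1

f''(x) = 2*(x^2 - 3*x + 1)*exp(-x)
Second-derivative test at each critical point:
  f''(0) = 2 > 0 → local minimum
  f''(1) = -0.7358 < 0 → local maximum

Critical points: x = 0 (local minimum); x = 1 (local maximum)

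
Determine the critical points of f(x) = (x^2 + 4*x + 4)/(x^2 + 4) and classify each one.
f'(x) = 4*(4 - x^2)/(x^4 + 8*x^2 + 16)

Solve f'(x) = 0:
  f'(x) = -4*(x - 2)*(x + 2)/(x^2 + 4)^2; the denominator is positive wherever f is defined, so f'(x) = 0 ⇔ 16 - 4*x^2 = 0.
  Factor: 16 - 4*x^2 = -4*(x - 2)*(x + 2) = 0.
  ⇒ x = -2, 2

f''(x) = 8*x*(x^2 - 12)/(x^6 + 12*x^4 + 48*x^2 + 64)
Second-derivative test at each critical point:
  f''(-2) = 1/4 > 0 → local minimum
  f''(2) = -1/4 < 0 → local maximum

Critical points: x = -2 (local minimum); x = 2 (local maximum)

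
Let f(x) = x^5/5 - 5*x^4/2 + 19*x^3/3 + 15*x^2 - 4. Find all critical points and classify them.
f'(x) = x*(x^3 - 10*x^2 + 19*x + 30)

Solve f'(x) = 0:
  Factor: x^4 - 10*x^3 + 19*x^2 + 30*x = x*(x - 6)*(x - 5)*(x + 1) = 0.
  ⇒ x = -1, 0, 5, 6

f''(x) = 4*x^3 - 30*x^2 + 38*x + 30
Second-derivative test at each critical point:
  f''(-1) = -42 < 0 → local maximum
  f''(0) = 30 > 0 → local minimum
  f''(5) = -30 < 0 → local maximum
  f''(6) = 42 > 0 → local minimum

Critical points: x = -1 (local maximum); x = 0 (local minimum); x = 5 (local maximum); x = 6 (local minimum)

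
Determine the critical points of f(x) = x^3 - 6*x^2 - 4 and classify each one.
f'(x) = 3*x*(x - 4)

Solve f'(x) = 0:
  Factor: 3*x^2 - 12*x = 3*x*(x - 4) = 0.
  ⇒ x = 0, 4

f''(x) = 6*x - 12
Second-derivative test at each critical point:
  f''(0) = -12 < 0 → local maximum
  f''(4) = 12 > 0 → local minimum

Critical points: x = 0 (local maximum); x = 4 (local minimum)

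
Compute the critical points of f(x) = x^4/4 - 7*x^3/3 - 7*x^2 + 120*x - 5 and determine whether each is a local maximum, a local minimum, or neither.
f'(x) = x^3 - 7*x^2 - 14*x + 120

Solve f'(x) = 0:
  Factor: x^3 - 7*x^2 - 14*x + 120 = (x - 6)*(x - 5)*(x + 4) = 0.
  ⇒ x = -4, 5, 6

f''(x) = 3*x^2 - 14*x - 14
Second-derivative test at each critical point:
  f''(-4) = 90 > 0 → local minimum
  f''(5) = -9 < 0 → local maximum
  f''(6) = 10 > 0 → local minimum

Critical points: x = -4 (local minimum); x = 5 (local maximum); x = 6 (local minimum)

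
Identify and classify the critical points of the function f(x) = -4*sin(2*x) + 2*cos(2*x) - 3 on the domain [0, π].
f'(x) = -4*sin(2*x) - 8*cos(2*x)

Solve f'(x) = 0 on [0, π]:
  f'(x) = 0 ⇔ -4*cos(2*x) = 2*sin(2*x) ⇔ tan(2*x) = -2, i.e. 2*x = arctan(-2) + nπ; keep the solutions lying in [0, π].
  ⇒ x = -atan(2)/2 + pi/2 ≈ 1.0172, pi - atan(2)/2 ≈ 2.5880

f''(x) = 16*sin(2*x) - 8*cos(2*x)
Second-derivative test at each critical point:
  f''(1.0172) = 17.8885 > 0 → local minimum
  f''(2.5880) = -17.8885 < 0 → local maximum

Critical points: x = -atan(2)/2 + pi/2 ≈ 1.0172 (local minimum); x = pi - atan(2)/2 ≈ 2.5880 (local maximum)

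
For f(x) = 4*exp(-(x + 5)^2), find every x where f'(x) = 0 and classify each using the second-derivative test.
f'(x) = 8*(-x - 5)*exp(-(x + 5)^2)

Solve f'(x) = 0:
  f'(x) = (-8*x - 40)·exp(-(x + 5)^2) and exp(-(x + 5)^2) > 0 for every x, so f'(x) = 0 ⇔ -8*x - 40 = 0.
  Factor: -8*x - 40 = -8*(x + 5) = 0.
  ⇒ x = -5

f''(x) = 8*(2*(x + 5)^2 - 1)*exp(-(x + 5)^2)
Second-derivative test at each critical point:
  f''(-5) = -8 < 0 → local maximum

Critical points: x = -5 (local maximum)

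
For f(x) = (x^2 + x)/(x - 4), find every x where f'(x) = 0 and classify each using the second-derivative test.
f'(x) = (x^2 - 8*x - 4)/(x^2 - 8*x + 16)

Solve f'(x) = 0:
  f'(x) = (x^2 - 8*x - 4)/(x - 4)^2; the denominator is positive wherever f is defined, so f'(x) = 0 ⇔ x^2 - 8*x - 4 = 0.
  x^2 - 8*x - 4 = 0 has no rational roots; quadratic formula: x = (8 ± √80)/2.
  ⇒ x = 4 - 2*sqrt(5) ≈ -0.4721, 4 + 2*sqrt(5) ≈ 8.4721

f''(x) = 40/(x^3 - 12*x^2 + 48*x - 64)
Second-derivative test at each critical point:
  f''(-0.4721) = -0.4472 < 0 → local maximum
  f''(8.4721) = 0.4472 > 0 → local minimum

Critical points: x = 4 - 2*sqrt(5) ≈ -0.4721 (local maximum); x = 4 + 2*sqrt(5) ≈ 8.4721 (local minimum)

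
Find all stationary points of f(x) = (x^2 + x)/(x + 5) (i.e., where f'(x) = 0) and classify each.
f'(x) = (x^2 + 10*x + 5)/(x^2 + 10*x + 25)

Solve f'(x) = 0:
  f'(x) = (x^2 + 10*x + 5)/(x + 5)^2; the denominator is positive wherever f is defined, so f'(x) = 0 ⇔ x^2 + 10*x + 5 = 0.
  x^2 + 10*x + 5 = 0 has no rational roots; quadratic formula: x = (-10 ± √80)/2.
  ⇒ x = -5 - 2*sqrt(5) ≈ -9.4721, -5 + 2*sqrt(5) ≈ -0.5279

f''(x) = 40/(x^3 + 15*x^2 + 75*x + 125)
Second-derivative test at each critical point:
  f''(-9.4721) = -0.4472 < 0 → local maximum
  f''(-0.5279) = 0.4472 > 0 → local minimum

Critical points: x = -5 - 2*sqrt(5) ≈ -9.4721 (local maximum); x = -5 + 2*sqrt(5) ≈ -0.5279 (local minimum)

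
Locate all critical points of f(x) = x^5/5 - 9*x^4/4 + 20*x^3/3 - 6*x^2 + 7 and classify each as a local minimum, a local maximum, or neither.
f'(x) = x*(x^3 - 9*x^2 + 20*x - 12)

Solve f'(x) = 0:
  Factor: x^4 - 9*x^3 + 20*x^2 - 12*x = x*(x - 6)*(x - 2)*(x - 1) = 0.
  ⇒ x = 0, 1, 2, 6

f''(x) = 4*x^3 - 27*x^2 + 40*x - 12
Second-derivative test at each critical point:
  f''(0) = -12 < 0 → local maximum
  f''(1) = 5 > 0 → local minimum
  f''(2) = -8 < 0 → local maximum
  f''(6) = 120 > 0 → local minimum

Critical points: x = 0 (local maximum); x = 1 (local minimum); x = 2 (local maximum); x = 6 (local minimum)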